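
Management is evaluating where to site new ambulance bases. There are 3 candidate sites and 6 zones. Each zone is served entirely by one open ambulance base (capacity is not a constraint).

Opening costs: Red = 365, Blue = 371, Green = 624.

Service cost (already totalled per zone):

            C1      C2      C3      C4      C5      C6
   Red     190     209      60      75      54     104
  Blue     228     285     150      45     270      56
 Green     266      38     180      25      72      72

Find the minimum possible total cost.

For any fixed open set, each zone goes to its cheapest open site; total = fixed + service.
{Red}: C1→Red 190, C2→Red 209, C3→Red 60, C4→Red 75, C5→Red 54, C6→Red 104. Service 692; fixed 365; total 1057.
{Green}: service 653 + fixed 624 = 1277
{Red, Blue}: service 614 + fixed 736 = 1350
{Red, Blue, Green}: C1→Red 190, C2→Green 38, C3→Red 60, C4→Green 25, C5→Red 54, C6→Blue 56. Service 423; fixed 1360; total 1783.
No other subset beats 1057.

Minimum total cost: 1057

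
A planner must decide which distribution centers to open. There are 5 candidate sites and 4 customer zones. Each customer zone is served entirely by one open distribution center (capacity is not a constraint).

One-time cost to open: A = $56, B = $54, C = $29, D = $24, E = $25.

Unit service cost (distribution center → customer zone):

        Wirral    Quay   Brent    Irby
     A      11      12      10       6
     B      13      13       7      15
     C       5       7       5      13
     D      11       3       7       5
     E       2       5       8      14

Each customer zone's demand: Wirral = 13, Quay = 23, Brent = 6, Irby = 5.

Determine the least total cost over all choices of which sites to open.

Minimum total cost: 211

For any fixed open set, each customer zone goes to its cheapest open site; total = fixed + service.
{D, E}: Wirral→E 2·13=26, Quay→D 3·23=69, Brent→D 7·6=42, Irby→D 5·5=25. Service 162; fixed 49; total 211.
{C, D, E}: service 150 + fixed 78 = 228
{C, D}: Wirral→C 5·13=65, Quay→D 3·23=69, Brent→C 5·6=30, Irby→D 5·5=25. Service 189; fixed 53; total 242.
{A, B, C, D, E}: Wirral→E 2·13=26, Quay→D 3·23=69, Brent→C 5·6=30, Irby→D 5·5=25. Service 150; fixed 188; total 338.
No other subset beats 211.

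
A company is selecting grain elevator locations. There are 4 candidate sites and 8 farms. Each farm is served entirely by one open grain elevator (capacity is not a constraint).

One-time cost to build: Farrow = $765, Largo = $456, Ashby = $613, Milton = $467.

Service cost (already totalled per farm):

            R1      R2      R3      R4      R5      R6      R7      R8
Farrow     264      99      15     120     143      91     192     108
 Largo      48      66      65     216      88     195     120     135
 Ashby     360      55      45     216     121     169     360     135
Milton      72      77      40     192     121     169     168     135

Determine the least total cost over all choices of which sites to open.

For any fixed open set, each farm goes to its cheapest open site; total = fixed + service.
{Largo}: R1→Largo 48, R2→Largo 66, R3→Largo 65, R4→Largo 216, R5→Largo 88, R6→Largo 195, R7→Largo 120, R8→Largo 135. Service 933; fixed 456; total 1389.
{Milton}: R1→Milton 72, R2→Milton 77, R3→Milton 40, R4→Milton 192, R5→Milton 121, R6→Milton 169, R7→Milton 168, R8→Milton 135. Service 974; fixed 467; total 1441.
{Largo, Milton}: service 858 + fixed 923 = 1781
{Farrow, Largo, Ashby, Milton}: service 645 + fixed 2301 = 2946
No other subset beats 1389.

Minimum total cost: 1389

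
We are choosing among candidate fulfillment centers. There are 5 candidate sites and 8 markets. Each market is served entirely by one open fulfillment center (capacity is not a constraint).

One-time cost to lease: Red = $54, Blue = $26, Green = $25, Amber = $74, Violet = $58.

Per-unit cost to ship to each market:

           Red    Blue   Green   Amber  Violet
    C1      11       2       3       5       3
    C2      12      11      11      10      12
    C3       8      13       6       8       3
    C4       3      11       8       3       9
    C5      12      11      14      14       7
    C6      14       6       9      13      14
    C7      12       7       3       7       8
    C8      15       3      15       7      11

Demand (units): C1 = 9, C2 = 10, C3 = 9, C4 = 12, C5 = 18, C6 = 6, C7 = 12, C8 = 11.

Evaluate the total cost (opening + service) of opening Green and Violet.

Total cost: 680

Each market is assigned to its cheapest site among the open ones.
{Green, Violet}: C1→Green 3·9=27, C2→Green 11·10=110, C3→Violet 3·9=27, C4→Green 8·12=96, C5→Violet 7·18=126, C6→Green 9·6=54, C7→Green 3·12=36, C8→Violet 11·11=121. Service 597; fixed 83; total 680.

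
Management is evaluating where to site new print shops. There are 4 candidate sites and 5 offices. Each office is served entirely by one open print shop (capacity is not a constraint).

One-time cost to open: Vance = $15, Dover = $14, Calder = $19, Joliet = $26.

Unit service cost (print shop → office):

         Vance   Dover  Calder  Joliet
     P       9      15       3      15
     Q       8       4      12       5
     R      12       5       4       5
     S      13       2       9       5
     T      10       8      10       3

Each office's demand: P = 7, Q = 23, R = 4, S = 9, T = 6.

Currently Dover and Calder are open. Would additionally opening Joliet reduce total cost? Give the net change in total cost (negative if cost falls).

Yes — net change −4 (cost falls by 4).

Current service cost with {Dover, Calder}: 195.
Adding Joliet: each office re-picks its cheapest; new service cost 165, saving 30.
Extra fixed cost: 26. Net change = 26 − 30 = -4.
(Totals: 228 → 224.)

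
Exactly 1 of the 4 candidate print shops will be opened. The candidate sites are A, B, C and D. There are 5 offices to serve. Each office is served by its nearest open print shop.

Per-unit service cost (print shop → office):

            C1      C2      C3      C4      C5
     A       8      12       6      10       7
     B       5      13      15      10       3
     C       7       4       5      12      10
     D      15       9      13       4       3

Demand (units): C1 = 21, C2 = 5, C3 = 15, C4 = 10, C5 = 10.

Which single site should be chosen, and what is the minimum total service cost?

Choose C only; total service cost 462.

With exactly 1 open, each office uses its cheapest among the chosen.
{C}: C1→C 7·21=147, C2→C 4·5=20, C3→C 5·15=75, C4→C 12·10=120, C5→C 10·10=100. Service cost 462.
{A}: service cost 488
{B}: service cost 525
Among all 4 size-1 choices, {C} is lowest.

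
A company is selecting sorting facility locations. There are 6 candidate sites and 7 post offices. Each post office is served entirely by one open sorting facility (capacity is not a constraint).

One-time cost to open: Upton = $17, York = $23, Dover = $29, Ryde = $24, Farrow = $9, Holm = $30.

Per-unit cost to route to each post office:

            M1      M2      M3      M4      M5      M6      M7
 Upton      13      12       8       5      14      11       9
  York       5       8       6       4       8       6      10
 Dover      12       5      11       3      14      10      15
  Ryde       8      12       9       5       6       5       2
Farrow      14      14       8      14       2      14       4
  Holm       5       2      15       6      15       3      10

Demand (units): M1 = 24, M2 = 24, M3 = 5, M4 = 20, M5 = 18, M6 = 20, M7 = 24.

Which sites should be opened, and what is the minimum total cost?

For any fixed open set, each post office goes to its cheapest open site; total = fixed + service.
{Dover, Ryde, Farrow, Holm}: M1→Holm 5·24=120, M2→Holm 2·24=48, M3→Farrow 8·5=40, M4→Dover 3·20=60, M5→Farrow 2·18=36, M6→Holm 3·20=60, M7→Ryde 2·24=48. Service 412; fixed 92; total 504.
{York, Ryde, Farrow, Holm}: M1→York 5·24=120, M2→Holm 2·24=48, M3→York 6·5=30, M4→York 4·20=80, M5→Farrow 2·18=36, M6→Holm 3·20=60, M7→Ryde 2·24=48. Service 422; fixed 86; total 508.
{Ryde, Farrow, Holm}: service 452 + fixed 63 = 515
{Upton, York, Dover, Ryde, Farrow, Holm}: service 402 + fixed 132 = 534
No other subset beats 504.

Open Dover, Ryde, Farrow and Holm; minimum total cost 504.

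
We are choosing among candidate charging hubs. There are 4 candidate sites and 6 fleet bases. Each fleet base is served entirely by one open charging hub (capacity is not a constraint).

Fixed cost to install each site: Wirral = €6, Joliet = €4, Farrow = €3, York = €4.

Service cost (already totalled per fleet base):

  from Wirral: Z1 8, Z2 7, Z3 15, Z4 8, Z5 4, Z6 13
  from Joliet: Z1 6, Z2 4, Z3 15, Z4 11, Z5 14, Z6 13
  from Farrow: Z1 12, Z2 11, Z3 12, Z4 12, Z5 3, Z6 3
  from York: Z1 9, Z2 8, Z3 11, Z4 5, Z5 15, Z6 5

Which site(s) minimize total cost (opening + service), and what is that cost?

Open Joliet, Farrow and York; minimum total cost 43.

For any fixed open set, each fleet base goes to its cheapest open site; total = fixed + service.
{Joliet, Farrow, York}: Z1→Joliet 6, Z2→Joliet 4, Z3→York 11, Z4→York 5, Z5→Farrow 3, Z6→Farrow 3. Service 32; fixed 11; total 43.
{Joliet, Farrow}: Z1→Joliet 6, Z2→Joliet 4, Z3→Farrow 12, Z4→Joliet 11, Z5→Farrow 3, Z6→Farrow 3. Service 39; fixed 7; total 46.
{Farrow, York}: service 39 + fixed 7 = 46
{Wirral, Joliet, Farrow, York}: service 32 + fixed 17 = 49
No other subset beats 43.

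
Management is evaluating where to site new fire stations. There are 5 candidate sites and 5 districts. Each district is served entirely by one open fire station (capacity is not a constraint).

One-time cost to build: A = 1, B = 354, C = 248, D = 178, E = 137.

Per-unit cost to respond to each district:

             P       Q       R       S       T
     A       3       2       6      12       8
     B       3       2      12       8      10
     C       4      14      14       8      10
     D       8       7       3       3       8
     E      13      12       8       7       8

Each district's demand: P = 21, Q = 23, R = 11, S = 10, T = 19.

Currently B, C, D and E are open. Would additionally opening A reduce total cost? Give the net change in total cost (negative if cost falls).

Current service cost with {B, C, D, E}: 324.
Adding A: each district re-picks its cheapest; new service cost 324, saving 0.
Extra fixed cost: 1. Net change = 1 − 0 = 1.
(Totals: 1241 → 1242.)

No — net change +1 (cost rises by 1).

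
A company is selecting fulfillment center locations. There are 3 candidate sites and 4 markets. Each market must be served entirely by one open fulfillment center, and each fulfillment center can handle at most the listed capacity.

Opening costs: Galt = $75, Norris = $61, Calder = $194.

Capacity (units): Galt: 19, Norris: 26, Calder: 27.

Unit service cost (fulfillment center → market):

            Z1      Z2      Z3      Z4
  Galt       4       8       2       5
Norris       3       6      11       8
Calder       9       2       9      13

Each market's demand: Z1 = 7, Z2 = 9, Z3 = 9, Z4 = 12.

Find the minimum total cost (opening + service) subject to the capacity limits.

Open {Galt, Norris}: Z1→Galt 4·7=28, Z2→Norris 6·9=54, Z3→Galt 2·9=18, Z4→Norris 8·12=96.
Loads: Galt carries 16/19, Norris carries 21/26. Service 196; fixed 136; total 332.
Next best feasible plan costs 343.

Minimum total cost: 332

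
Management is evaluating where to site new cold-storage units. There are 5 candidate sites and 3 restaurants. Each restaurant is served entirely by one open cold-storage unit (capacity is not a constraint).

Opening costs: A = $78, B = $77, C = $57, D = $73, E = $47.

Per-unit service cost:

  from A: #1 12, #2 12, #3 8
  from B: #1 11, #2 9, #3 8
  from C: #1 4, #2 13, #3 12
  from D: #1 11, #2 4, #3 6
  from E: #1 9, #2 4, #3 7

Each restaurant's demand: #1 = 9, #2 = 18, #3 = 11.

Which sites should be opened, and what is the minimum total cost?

For any fixed open set, each restaurant goes to its cheapest open site; total = fixed + service.
{E}: #1→E 9·9=81, #2→E 4·18=72, #3→E 7·11=77. Service 230; fixed 47; total 277.
{C, E}: service 185 + fixed 104 = 289
{C, D}: #1→C 4·9=36, #2→D 4·18=72, #3→D 6·11=66. Service 174; fixed 130; total 304.
{A, B, C, D, E}: service 174 + fixed 332 = 506
No other subset beats 277.

Open E only; minimum total cost 277.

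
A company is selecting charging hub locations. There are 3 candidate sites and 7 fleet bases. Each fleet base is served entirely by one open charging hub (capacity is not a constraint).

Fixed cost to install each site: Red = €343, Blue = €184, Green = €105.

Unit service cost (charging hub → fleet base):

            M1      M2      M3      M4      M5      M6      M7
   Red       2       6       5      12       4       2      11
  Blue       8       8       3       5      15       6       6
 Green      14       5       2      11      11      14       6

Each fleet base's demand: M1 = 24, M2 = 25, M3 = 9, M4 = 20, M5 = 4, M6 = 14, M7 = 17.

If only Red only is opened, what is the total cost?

Total cost: 1057

Each fleet base is assigned to its cheapest site among the open ones.
{Red}: M1→Red 2·24=48, M2→Red 6·25=150, M3→Red 5·9=45, M4→Red 12·20=240, M5→Red 4·4=16, M6→Red 2·14=28, M7→Red 11·17=187. Service 714; fixed 343; total 1057.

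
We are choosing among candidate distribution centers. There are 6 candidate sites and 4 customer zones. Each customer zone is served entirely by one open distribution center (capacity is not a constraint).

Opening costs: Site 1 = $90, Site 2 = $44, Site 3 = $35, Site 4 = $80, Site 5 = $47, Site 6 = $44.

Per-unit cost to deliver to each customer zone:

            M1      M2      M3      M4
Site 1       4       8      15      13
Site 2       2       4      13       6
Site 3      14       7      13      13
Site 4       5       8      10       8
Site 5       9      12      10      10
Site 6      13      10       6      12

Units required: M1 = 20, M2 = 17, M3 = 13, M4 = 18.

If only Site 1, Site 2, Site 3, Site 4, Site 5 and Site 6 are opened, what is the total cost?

Each customer zone is assigned to its cheapest site among the open ones.
{Site 1, Site 2, Site 3, Site 4, Site 5, Site 6}: M1→Site 2 2·20=40, M2→Site 2 4·17=68, M3→Site 6 6·13=78, M4→Site 2 6·18=108. Service 294; fixed 340; total 634.

Total cost: 634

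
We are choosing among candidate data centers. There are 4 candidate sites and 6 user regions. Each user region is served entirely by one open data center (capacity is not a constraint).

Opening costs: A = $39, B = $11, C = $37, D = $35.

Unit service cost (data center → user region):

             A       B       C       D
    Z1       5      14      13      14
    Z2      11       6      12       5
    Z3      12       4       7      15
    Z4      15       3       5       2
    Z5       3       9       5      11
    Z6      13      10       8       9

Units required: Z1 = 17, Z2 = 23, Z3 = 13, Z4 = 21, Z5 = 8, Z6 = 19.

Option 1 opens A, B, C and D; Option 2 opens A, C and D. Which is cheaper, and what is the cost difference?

Option 1: {A, B, C, D}: Z1→A 5·17=85, Z2→D 5·23=115, Z3→B 4·13=52, Z4→D 2·21=42, Z5→A 3·8=24, Z6→C 8·19=152. Service 470; fixed 122; total 592.
Option 2: {A, C, D}: Z1→A 5·17=85, Z2→D 5·23=115, Z3→C 7·13=91, Z4→D 2·21=42, Z5→A 3·8=24, Z6→C 8·19=152. Service 509; fixed 111; total 620.
Difference: |592 − 620| = 28.

Option 1 is cheaper by 28.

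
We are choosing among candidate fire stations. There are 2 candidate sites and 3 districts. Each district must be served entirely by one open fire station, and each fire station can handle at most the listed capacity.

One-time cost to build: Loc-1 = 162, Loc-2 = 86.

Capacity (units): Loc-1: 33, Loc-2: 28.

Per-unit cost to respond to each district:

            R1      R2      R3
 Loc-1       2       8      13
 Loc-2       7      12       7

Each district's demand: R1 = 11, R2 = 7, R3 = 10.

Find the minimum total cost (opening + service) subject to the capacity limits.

Open {Loc-2}: R1→Loc-2 7·11=77, R2→Loc-2 12·7=84, R3→Loc-2 7·10=70.
Loads: Loc-2 carries 28/28. Service 231; fixed 86; total 317.
Next best feasible plan costs 370.

Minimum total cost: 317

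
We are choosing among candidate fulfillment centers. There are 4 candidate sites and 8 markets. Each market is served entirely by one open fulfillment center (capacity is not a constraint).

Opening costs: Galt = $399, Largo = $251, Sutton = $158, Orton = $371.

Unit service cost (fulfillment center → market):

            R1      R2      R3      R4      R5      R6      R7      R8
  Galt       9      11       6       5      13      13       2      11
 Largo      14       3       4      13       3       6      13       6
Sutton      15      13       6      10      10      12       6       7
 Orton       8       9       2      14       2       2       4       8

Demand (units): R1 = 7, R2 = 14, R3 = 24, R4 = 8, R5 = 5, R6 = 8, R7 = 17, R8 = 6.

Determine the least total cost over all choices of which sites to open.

Minimum total cost: 855

For any fixed open set, each market goes to its cheapest open site; total = fixed + service.
{Orton}: R1→Orton 8·7=56, R2→Orton 9·14=126, R3→Orton 2·24=48, R4→Orton 14·8=112, R5→Orton 2·5=10, R6→Orton 2·8=16, R7→Orton 4·17=68, R8→Orton 8·6=48. Service 484; fixed 371; total 855.
{Largo}: service 660 + fixed 251 = 911
{Largo, Sutton}: R1→Largo 14·7=98, R2→Largo 3·14=42, R3→Largo 4·24=96, R4→Sutton 10·8=80, R5→Largo 3·5=15, R6→Largo 6·8=48, R7→Sutton 6·17=102, R8→Largo 6·6=36. Service 517; fixed 409; total 926.
{Galt, Largo, Sutton, Orton}: R1→Orton 8·7=56, R2→Largo 3·14=42, R3→Orton 2·24=48, R4→Galt 5·8=40, R5→Orton 2·5=10, R6→Orton 2·8=16, R7→Galt 2·17=34, R8→Largo 6·6=36. Service 282; fixed 1179; total 1461.
No other subset beats 855.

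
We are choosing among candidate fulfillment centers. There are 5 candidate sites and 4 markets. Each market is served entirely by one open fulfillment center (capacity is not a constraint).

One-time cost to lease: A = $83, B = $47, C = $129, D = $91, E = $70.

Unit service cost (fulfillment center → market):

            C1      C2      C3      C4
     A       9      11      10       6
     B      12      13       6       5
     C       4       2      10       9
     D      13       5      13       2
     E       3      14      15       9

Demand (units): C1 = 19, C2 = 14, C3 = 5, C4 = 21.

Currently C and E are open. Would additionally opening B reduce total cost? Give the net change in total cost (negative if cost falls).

Yes — net change −57 (cost falls by 57).

Current service cost with {C, E}: 324.
Adding B: each market re-picks its cheapest; new service cost 220, saving 104.
Extra fixed cost: 47. Net change = 47 − 104 = -57.
(Totals: 523 → 466.)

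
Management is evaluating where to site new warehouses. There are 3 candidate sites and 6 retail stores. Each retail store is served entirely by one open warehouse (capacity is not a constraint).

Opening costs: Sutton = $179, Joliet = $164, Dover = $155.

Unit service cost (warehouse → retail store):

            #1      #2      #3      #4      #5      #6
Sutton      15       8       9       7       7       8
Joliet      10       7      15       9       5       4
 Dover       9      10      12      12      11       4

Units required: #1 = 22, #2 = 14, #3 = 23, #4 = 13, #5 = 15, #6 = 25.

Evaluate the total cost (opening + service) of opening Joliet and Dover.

Each retail store is assigned to its cheapest site among the open ones.
{Joliet, Dover}: #1→Dover 9·22=198, #2→Joliet 7·14=98, #3→Dover 12·23=276, #4→Joliet 9·13=117, #5→Joliet 5·15=75, #6→Joliet 4·25=100. Service 864; fixed 319; total 1183.

Total cost: 1183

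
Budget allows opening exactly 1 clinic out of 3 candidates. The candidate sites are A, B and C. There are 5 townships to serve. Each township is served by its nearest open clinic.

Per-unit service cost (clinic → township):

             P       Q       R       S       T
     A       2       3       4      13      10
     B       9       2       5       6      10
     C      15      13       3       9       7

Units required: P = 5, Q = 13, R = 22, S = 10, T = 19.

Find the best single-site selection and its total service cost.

Choose B only; total service cost 431.

With exactly 1 open, each township uses its cheapest among the chosen.
{B}: P→B 9·5=45, Q→B 2·13=26, R→B 5·22=110, S→B 6·10=60, T→B 10·19=190. Service cost 431.
{A}: service cost 457
{C}: service cost 533
Among all 3 size-1 choices, {B} is lowest.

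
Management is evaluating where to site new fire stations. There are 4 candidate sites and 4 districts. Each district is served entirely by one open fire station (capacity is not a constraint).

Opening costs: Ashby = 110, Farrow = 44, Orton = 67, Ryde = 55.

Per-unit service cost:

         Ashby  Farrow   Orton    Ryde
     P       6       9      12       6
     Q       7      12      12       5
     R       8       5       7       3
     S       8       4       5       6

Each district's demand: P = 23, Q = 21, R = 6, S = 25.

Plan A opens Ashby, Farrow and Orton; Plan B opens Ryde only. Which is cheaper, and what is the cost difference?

Plan A: {Ashby, Farrow, Orton}: P→Ashby 6·23=138, Q→Ashby 7·21=147, R→Farrow 5·6=30, S→Farrow 4·25=100. Service 415; fixed 221; total 636.
Plan B: {Ryde}: P→Ryde 6·23=138, Q→Ryde 5·21=105, R→Ryde 3·6=18, S→Ryde 6·25=150. Service 411; fixed 55; total 466.
Difference: |636 − 466| = 170.

Plan B is cheaper by 170.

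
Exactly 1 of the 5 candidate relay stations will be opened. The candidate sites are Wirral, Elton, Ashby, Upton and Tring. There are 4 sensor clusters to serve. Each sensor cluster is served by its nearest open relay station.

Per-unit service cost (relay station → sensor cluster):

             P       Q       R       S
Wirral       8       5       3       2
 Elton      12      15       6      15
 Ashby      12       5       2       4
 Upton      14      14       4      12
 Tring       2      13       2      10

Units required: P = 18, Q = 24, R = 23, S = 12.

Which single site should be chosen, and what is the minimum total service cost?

Choose Wirral only; total service cost 357.

With exactly 1 open, each sensor cluster uses its cheapest among the chosen.
{Wirral}: P→Wirral 8·18=144, Q→Wirral 5·24=120, R→Wirral 3·23=69, S→Wirral 2·12=24. Service cost 357.
{Ashby}: service cost 430
{Tring}: service cost 514
Among all 5 size-1 choices, {Wirral} is lowest.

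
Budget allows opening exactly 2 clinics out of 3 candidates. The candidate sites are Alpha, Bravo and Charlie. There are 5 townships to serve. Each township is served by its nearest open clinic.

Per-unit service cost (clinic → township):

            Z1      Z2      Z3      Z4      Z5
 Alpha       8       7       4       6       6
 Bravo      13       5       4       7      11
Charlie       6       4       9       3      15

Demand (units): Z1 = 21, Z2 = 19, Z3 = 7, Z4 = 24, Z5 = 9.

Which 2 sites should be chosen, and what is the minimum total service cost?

Choose Alpha and Charlie; total service cost 356.

With exactly 2 open, each township uses its cheapest among the chosen.
{Alpha, Charlie}: Z1→Charlie 6·21=126, Z2→Charlie 4·19=76, Z3→Alpha 4·7=28, Z4→Charlie 3·24=72, Z5→Alpha 6·9=54. Service cost 356.
{Bravo, Charlie}: service cost 401
{Alpha, Bravo}: service cost 489
Among all 3 size-2 choices, {Alpha, Charlie} is lowest.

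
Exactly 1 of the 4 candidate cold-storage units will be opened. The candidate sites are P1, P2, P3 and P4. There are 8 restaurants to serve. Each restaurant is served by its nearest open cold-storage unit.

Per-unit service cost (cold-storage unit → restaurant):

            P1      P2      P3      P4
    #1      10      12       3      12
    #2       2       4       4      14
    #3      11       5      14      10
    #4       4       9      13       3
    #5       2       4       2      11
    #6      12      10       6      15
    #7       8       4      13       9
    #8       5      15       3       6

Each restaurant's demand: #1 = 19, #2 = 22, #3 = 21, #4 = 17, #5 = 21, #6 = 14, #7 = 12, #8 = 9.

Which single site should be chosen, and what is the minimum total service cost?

With exactly 1 open, each restaurant uses its cheapest among the chosen.
{P1}: #1→P1 10·19=190, #2→P1 2·22=44, #3→P1 11·21=231, #4→P1 4·17=68, #5→P1 2·21=42, #6→P1 12·14=168, #7→P1 8·12=96, #8→P1 5·9=45. Service cost 884.
{P3}: service cost 969
{P2}: service cost 981
Among all 4 size-1 choices, {P1} is lowest.

Choose P1 only; total service cost 884.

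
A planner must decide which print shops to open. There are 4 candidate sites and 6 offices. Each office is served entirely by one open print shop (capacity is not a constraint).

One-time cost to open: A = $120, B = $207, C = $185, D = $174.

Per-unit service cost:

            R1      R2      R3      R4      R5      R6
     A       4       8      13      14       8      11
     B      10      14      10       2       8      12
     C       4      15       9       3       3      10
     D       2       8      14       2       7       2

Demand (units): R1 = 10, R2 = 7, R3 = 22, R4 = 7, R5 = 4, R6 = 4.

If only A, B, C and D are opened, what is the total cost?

Each office is assigned to its cheapest site among the open ones.
{A, B, C, D}: R1→D 2·10=20, R2→A 8·7=56, R3→C 9·22=198, R4→B 2·7=14, R5→C 3·4=12, R6→D 2·4=8. Service 308; fixed 686; total 994.

Total cost: 994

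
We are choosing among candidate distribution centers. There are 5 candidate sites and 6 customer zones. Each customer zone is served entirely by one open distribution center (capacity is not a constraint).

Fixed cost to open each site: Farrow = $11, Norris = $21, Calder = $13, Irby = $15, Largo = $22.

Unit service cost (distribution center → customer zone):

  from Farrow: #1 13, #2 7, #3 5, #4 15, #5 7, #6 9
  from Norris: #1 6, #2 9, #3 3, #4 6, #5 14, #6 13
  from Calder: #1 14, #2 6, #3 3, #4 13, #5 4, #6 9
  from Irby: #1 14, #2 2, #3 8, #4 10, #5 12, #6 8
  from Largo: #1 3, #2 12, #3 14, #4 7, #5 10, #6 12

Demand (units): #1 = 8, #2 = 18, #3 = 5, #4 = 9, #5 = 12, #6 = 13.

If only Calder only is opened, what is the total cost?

Each customer zone is assigned to its cheapest site among the open ones.
{Calder}: #1→Calder 14·8=112, #2→Calder 6·18=108, #3→Calder 3·5=15, #4→Calder 13·9=117, #5→Calder 4·12=48, #6→Calder 9·13=117. Service 517; fixed 13; total 530.

Total cost: 530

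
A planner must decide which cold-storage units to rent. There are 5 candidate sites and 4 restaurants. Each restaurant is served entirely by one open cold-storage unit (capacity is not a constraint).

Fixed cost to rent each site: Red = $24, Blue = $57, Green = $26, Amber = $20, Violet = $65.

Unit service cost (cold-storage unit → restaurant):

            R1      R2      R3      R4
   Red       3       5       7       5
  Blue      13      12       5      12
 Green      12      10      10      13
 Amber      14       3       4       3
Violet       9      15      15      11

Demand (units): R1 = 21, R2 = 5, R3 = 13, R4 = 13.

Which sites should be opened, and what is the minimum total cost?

Open Red and Amber; minimum total cost 213.

For any fixed open set, each restaurant goes to its cheapest open site; total = fixed + service.
{Red, Amber}: R1→Red 3·21=63, R2→Amber 3·5=15, R3→Amber 4·13=52, R4→Amber 3·13=39. Service 169; fixed 44; total 213.
{Red, Green, Amber}: service 169 + fixed 70 = 239
{Red}: R1→Red 3·21=63, R2→Red 5·5=25, R3→Red 7·13=91, R4→Red 5·13=65. Service 244; fixed 24; total 268.
{Red, Blue, Green, Amber, Violet}: R1→Red 3·21=63, R2→Amber 3·5=15, R3→Amber 4·13=52, R4→Amber 3·13=39. Service 169; fixed 192; total 361.
No other subset beats 213.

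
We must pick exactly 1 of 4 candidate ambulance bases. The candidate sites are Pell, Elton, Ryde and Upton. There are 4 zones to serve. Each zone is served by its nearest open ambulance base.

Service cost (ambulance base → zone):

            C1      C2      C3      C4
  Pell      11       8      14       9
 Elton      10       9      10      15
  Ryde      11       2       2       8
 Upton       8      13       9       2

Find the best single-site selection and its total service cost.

With exactly 1 open, each zone uses its cheapest among the chosen.
{Ryde}: C1→Ryde 11, C2→Ryde 2, C3→Ryde 2, C4→Ryde 8. Service cost 23.
{Upton}: service cost 32
{Pell}: service cost 42
Among all 4 size-1 choices, {Ryde} is lowest.

Choose Ryde only; total service cost 23.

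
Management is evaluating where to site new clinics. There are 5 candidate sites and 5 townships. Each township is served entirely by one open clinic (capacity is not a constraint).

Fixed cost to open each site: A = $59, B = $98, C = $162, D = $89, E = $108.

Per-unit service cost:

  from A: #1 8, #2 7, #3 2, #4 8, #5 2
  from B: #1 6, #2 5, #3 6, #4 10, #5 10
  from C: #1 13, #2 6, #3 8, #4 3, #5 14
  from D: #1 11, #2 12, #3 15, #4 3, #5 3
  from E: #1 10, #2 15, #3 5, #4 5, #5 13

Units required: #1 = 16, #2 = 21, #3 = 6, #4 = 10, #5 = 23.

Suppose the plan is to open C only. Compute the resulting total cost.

Each township is assigned to its cheapest site among the open ones.
{C}: #1→C 13·16=208, #2→C 6·21=126, #3→C 8·6=48, #4→C 3·10=30, #5→C 14·23=322. Service 734; fixed 162; total 896.

Total cost: 896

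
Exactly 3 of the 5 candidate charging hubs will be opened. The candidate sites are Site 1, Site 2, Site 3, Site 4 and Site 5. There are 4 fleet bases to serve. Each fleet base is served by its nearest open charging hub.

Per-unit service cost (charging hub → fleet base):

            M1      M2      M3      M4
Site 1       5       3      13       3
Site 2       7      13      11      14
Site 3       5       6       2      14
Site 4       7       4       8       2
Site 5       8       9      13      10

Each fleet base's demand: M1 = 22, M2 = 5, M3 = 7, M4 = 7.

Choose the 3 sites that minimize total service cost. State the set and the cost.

With exactly 3 open, each fleet base uses its cheapest among the chosen.
{Site 1, Site 3, Site 4}: M1→Site 1 5·22=110, M2→Site 1 3·5=15, M3→Site 3 2·7=14, M4→Site 4 2·7=14. Service cost 153.
{Site 2, Site 3, Site 4}: service cost 158
{Site 3, Site 4, Site 5}: service cost 158
Among all 10 size-3 choices, {Site 1, Site 3, Site 4} is lowest.

Choose Site 1, Site 3 and Site 4; total service cost 153.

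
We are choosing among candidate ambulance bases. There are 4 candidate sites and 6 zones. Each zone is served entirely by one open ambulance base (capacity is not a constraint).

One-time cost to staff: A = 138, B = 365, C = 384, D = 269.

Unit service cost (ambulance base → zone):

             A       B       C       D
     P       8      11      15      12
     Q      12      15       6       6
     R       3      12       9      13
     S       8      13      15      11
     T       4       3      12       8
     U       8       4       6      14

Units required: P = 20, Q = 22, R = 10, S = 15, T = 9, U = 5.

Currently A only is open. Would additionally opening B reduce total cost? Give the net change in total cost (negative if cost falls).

Current service cost with {A}: 650.
Adding B: each zone re-picks its cheapest; new service cost 621, saving 29.
Extra fixed cost: 365. Net change = 365 − 29 = 336.
(Totals: 788 → 1124.)

No — net change +336 (cost rises by 336).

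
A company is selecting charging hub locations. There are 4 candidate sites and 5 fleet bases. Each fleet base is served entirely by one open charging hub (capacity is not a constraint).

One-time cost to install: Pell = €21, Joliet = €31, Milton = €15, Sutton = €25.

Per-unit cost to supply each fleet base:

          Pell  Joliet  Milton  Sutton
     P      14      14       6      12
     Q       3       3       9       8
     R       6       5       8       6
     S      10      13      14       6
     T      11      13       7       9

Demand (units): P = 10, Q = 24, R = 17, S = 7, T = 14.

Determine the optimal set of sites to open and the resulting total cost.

Open Joliet, Milton and Sutton; minimum total cost 428.

For any fixed open set, each fleet base goes to its cheapest open site; total = fixed + service.
{Joliet, Milton, Sutton}: P→Milton 6·10=60, Q→Joliet 3·24=72, R→Joliet 5·17=85, S→Sutton 6·7=42, T→Milton 7·14=98. Service 357; fixed 71; total 428.
{Pell, Milton, Sutton}: P→Milton 6·10=60, Q→Pell 3·24=72, R→Pell 6·17=102, S→Sutton 6·7=42, T→Milton 7·14=98. Service 374; fixed 61; total 435.
{Pell, Milton}: service 402 + fixed 36 = 438
{Pell, Joliet, Milton, Sutton}: P→Milton 6·10=60, Q→Pell 3·24=72, R→Joliet 5·17=85, S→Sutton 6·7=42, T→Milton 7·14=98. Service 357; fixed 92; total 449.
No other subset beats 428.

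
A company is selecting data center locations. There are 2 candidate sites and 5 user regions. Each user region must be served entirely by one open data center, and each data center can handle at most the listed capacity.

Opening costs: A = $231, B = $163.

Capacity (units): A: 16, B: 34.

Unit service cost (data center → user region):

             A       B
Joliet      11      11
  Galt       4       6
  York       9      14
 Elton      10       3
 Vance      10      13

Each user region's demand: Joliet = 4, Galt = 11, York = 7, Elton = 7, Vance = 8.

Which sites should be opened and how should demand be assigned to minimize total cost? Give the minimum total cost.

Open {A, B}: Joliet→B 11·4=44, Galt→B 6·11=66, York→A 9·7=63, Elton→B 3·7=21, Vance→A 10·8=80.
Loads: A carries 15/16, B carries 22/34. Service 274; fixed 394; total 668.
Next best feasible plan costs 692.

Minimum total cost: 668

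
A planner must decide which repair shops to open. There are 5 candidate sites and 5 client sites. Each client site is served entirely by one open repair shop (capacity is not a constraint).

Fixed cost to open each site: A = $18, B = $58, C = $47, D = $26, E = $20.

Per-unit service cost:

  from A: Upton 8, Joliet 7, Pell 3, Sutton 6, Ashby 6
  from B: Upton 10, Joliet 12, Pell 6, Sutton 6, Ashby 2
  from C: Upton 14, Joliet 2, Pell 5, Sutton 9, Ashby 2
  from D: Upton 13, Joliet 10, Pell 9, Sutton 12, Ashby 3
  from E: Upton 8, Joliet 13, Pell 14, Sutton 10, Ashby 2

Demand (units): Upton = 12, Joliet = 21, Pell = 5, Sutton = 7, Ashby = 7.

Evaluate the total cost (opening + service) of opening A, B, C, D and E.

Total cost: 378

Each client site is assigned to its cheapest site among the open ones.
{A, B, C, D, E}: Upton→A 8·12=96, Joliet→C 2·21=42, Pell→A 3·5=15, Sutton→A 6·7=42, Ashby→B 2·7=14. Service 209; fixed 169; total 378.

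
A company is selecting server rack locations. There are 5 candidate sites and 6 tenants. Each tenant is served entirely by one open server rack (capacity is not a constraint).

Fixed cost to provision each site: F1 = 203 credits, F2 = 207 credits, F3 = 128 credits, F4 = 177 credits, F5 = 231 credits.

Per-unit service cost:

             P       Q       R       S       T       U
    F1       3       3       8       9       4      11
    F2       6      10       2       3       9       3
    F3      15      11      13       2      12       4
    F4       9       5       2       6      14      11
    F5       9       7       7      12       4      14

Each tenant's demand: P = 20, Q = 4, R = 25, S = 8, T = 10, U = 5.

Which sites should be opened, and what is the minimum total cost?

Open F2 only; minimum total cost 546.

For any fixed open set, each tenant goes to its cheapest open site; total = fixed + service.
{F2}: P→F2 6·20=120, Q→F2 10·4=40, R→F2 2·25=50, S→F2 3·8=24, T→F2 9·10=90, U→F2 3·5=15. Service 339; fixed 207; total 546.
{F1, F2}: service 201 + fixed 410 = 611
{F1}: P→F1 3·20=60, Q→F1 3·4=12, R→F1 8·25=200, S→F1 9·8=72, T→F1 4·10=40, U→F1 11·5=55. Service 439; fixed 203; total 642.
{F1, F2, F3, F4, F5}: service 193 + fixed 946 = 1139
No other subset beats 546.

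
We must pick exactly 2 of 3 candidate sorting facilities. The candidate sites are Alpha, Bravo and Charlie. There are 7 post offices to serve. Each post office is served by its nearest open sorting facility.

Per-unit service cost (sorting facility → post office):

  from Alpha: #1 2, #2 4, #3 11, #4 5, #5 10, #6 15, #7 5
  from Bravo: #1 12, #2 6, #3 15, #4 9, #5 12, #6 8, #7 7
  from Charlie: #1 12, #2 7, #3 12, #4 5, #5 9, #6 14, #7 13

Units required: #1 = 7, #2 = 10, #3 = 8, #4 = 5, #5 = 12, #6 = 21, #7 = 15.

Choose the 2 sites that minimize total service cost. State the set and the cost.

With exactly 2 open, each post office uses its cheapest among the chosen.
{Alpha, Bravo}: #1→Alpha 2·7=14, #2→Alpha 4·10=40, #3→Alpha 11·8=88, #4→Alpha 5·5=25, #5→Alpha 10·12=120, #6→Bravo 8·21=168, #7→Alpha 5·15=75. Service cost 530.
{Alpha, Charlie}: service cost 644
{Bravo, Charlie}: service cost 646
Among all 3 size-2 choices, {Alpha, Bravo} is lowest.

Choose Alpha and Bravo; total service cost 530.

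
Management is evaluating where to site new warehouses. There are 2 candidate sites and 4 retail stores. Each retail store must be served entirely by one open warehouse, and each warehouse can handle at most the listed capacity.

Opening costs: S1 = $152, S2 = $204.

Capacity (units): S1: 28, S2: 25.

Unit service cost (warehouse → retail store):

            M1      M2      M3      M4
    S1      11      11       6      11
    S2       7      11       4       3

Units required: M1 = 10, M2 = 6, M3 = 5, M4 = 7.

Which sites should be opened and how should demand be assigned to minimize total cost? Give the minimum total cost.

Minimum total cost: 435

Open {S1}: M1→S1 11·10=110, M2→S1 11·6=66, M3→S1 6·5=30, M4→S1 11·7=77.
Loads: S1 carries 28/28. Service 283; fixed 152; total 435.
Next best feasible plan costs 533.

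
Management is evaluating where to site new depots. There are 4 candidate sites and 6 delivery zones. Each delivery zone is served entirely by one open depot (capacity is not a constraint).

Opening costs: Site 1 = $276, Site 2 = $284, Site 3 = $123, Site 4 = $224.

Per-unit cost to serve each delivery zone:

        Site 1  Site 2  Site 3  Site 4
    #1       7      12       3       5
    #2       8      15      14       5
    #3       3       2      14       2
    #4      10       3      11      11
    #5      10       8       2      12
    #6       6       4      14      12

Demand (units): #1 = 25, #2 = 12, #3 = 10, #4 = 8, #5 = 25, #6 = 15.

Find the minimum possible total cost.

Minimum total cost: 804

For any fixed open set, each delivery zone goes to its cheapest open site; total = fixed + service.
{Site 2, Site 3}: #1→Site 3 3·25=75, #2→Site 3 14·12=168, #3→Site 2 2·10=20, #4→Site 2 3·8=24, #5→Site 3 2·25=50, #6→Site 2 4·15=60. Service 397; fixed 407; total 804.
{Site 1, Site 3}: service 421 + fixed 399 = 820
{Site 3, Site 4}: service 473 + fixed 347 = 820
{Site 1, Site 2, Site 3, Site 4}: service 289 + fixed 907 = 1196
No other subset beats 804.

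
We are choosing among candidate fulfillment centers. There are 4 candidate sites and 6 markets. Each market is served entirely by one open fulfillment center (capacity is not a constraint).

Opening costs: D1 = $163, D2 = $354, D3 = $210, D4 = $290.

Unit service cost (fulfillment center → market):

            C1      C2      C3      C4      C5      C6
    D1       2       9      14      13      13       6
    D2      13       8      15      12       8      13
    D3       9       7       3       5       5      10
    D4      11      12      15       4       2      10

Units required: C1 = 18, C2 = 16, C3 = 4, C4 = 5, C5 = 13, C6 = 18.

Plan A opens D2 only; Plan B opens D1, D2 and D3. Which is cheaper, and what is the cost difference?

Plan B is cheaper by 89.

Plan A: {D2}: C1→D2 13·18=234, C2→D2 8·16=128, C3→D2 15·4=60, C4→D2 12·5=60, C5→D2 8·13=104, C6→D2 13·18=234. Service 820; fixed 354; total 1174.
Plan B: {D1, D2, D3}: C1→D1 2·18=36, C2→D3 7·16=112, C3→D3 3·4=12, C4→D3 5·5=25, C5→D3 5·13=65, C6→D1 6·18=108. Service 358; fixed 727; total 1085.
Difference: |1174 − 1085| = 89.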